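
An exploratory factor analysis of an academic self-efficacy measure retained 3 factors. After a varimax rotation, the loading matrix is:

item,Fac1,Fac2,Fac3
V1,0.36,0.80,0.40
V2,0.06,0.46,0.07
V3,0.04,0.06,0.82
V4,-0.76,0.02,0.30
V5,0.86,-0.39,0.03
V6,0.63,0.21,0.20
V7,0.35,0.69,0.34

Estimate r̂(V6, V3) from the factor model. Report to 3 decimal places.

r̂ = Σ λ_i·λ_j across factors = (0.63)(0.04) + (0.21)(0.06) + (0.20)(0.82)
  = +0.0252 +0.0126 +0.1640 = 0.2018

0.202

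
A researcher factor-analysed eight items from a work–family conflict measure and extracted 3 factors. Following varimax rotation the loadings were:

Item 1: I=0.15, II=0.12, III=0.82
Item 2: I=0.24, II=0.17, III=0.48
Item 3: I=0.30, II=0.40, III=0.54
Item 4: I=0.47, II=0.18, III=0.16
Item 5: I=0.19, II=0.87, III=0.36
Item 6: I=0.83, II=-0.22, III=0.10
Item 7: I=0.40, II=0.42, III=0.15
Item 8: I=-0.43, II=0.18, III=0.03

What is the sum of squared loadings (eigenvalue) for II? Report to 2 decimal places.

1.25

SS loadings for II = 0.12² + 0.17² + 0.40² + 0.18² + 0.87² + (-0.22)² + 0.42² + 0.18² = 0.0144 + 0.0289 + 0.1600 + 0.0324 + 0.7569 + 0.0484 + 0.1764 + 0.0324 = 1.2498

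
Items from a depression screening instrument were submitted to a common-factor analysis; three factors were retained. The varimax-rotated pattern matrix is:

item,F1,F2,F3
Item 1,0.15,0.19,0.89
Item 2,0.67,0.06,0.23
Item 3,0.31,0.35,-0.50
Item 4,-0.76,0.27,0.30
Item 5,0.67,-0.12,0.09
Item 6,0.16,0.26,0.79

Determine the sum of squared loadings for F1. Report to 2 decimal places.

1.62

SS loadings for F1 = 0.15² + 0.67² + 0.31² + (-0.76)² + 0.67² + 0.16² = 0.0225 + 0.4489 + 0.0961 + 0.5776 + 0.4489 + 0.0256 = 1.6196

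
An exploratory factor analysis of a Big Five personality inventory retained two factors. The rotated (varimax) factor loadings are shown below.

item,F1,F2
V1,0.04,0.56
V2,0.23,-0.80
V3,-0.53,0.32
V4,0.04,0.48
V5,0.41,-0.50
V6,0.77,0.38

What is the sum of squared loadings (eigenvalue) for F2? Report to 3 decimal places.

SS loadings for F2 = 0.56² + (-0.80)² + 0.32² + 0.48² + (-0.50)² + 0.38² = 0.3136 + 0.6400 + 0.1024 + 0.2304 + 0.2500 + 0.1444 = 1.6808

1.681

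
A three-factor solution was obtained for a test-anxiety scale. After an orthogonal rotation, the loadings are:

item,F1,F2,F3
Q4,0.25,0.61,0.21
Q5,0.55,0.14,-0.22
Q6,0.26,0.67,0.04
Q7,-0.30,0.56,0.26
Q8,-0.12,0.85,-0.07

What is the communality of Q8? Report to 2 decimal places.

h² = (-0.12)² + 0.85² + (-0.07)² = 0.0144 + 0.7225 + 0.0049 = 0.7418

0.74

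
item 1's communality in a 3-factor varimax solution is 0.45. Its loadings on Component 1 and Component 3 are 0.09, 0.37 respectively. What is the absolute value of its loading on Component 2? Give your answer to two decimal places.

0.55

Under orthogonal rotation h² = Σλ², so λ_Component 2² = h² − (0.1450) = 0.45 − 0.1450 = 0.3050.
|λ| = √0.3050 = 0.5523.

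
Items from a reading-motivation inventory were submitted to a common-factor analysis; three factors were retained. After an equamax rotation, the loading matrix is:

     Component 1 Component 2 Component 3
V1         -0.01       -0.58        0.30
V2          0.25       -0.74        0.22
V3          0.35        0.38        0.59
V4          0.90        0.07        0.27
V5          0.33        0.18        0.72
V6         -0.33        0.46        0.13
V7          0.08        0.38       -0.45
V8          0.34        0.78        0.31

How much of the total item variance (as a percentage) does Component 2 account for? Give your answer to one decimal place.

25.4%

SS loadings for Component 2 = (-0.58)² + (-0.74)² + 0.38² + 0.07² + 0.18² + 0.46² + 0.38² + 0.78² = 2.0301
With 8 standardized items, total variance = 8. Proportion = 2.0301/8 = 0.2538 → 25.38%.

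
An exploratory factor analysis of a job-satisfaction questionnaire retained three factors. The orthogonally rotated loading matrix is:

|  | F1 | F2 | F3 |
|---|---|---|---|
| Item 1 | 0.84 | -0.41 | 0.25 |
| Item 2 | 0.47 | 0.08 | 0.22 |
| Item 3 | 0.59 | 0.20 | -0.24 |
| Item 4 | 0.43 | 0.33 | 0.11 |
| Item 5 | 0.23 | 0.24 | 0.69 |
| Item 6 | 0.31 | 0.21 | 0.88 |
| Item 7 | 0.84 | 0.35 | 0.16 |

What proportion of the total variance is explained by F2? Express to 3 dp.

0.078

SS loadings for F2 = (-0.41)² + 0.08² + 0.20² + 0.33² + 0.24² + 0.21² + 0.35² = 0.5476
Proportion of variance = 0.5476 / 7 = 0.0782.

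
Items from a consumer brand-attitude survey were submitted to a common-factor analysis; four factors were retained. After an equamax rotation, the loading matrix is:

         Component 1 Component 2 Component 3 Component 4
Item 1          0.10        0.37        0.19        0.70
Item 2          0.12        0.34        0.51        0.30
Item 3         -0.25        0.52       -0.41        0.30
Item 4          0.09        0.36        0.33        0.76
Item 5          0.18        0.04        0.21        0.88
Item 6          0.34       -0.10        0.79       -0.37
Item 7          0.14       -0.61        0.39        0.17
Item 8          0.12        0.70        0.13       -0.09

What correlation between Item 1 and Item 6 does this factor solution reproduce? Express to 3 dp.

r̂ = Σ λ_i·λ_j across factors = (0.10)(0.34) + (0.37)(-0.10) + (0.19)(0.79) + (0.70)(-0.37)
  = +0.0340 -0.0370 +0.1501 -0.2590 = -0.1119

-0.112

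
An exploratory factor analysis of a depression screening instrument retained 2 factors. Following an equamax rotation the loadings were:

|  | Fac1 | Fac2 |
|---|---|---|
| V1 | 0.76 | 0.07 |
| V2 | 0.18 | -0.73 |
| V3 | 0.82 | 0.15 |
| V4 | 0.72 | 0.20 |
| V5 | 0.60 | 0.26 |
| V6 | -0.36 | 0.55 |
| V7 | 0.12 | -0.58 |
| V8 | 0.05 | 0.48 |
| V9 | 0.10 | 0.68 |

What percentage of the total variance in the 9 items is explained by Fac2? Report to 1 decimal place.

SS loadings for Fac2 = 0.07² + (-0.73)² + 0.15² + 0.20² + 0.26² + 0.55² + (-0.58)² + 0.48² + 0.68² = 1.9996
With 9 standardized items, total variance = 9. Proportion = 1.9996/9 = 0.2222 → 22.22%.

22.2%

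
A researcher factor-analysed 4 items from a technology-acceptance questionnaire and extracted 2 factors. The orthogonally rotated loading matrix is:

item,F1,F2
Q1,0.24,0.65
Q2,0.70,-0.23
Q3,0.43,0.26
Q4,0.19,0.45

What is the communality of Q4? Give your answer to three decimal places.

h² = 0.19² + 0.45² = 0.0361 + 0.2025 = 0.2386

0.239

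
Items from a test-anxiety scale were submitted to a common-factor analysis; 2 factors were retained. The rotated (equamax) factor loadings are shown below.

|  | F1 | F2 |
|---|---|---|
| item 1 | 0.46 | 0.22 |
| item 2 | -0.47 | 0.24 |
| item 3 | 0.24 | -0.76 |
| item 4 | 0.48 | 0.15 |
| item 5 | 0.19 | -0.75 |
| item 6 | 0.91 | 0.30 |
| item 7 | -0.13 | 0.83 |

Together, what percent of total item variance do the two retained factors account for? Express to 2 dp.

52.13%

Communalities: 0.2600, 0.2785, 0.6352, 0.2529, 0.5986, 0.9181, 0.7058; Σh² = 3.6491.
Total variance with 7 standardized items is 7, so the solution explains 3.6491/7 = 0.5213 = 52.13%.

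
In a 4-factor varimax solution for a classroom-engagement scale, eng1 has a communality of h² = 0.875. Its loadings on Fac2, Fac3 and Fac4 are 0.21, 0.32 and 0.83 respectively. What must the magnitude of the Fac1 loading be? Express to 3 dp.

Under orthogonal rotation h² = Σλ², so λ_Fac1² = h² − (0.8354) = 0.875 − 0.8354 = 0.0396.
|λ| = √0.0396 = 0.1990.

0.199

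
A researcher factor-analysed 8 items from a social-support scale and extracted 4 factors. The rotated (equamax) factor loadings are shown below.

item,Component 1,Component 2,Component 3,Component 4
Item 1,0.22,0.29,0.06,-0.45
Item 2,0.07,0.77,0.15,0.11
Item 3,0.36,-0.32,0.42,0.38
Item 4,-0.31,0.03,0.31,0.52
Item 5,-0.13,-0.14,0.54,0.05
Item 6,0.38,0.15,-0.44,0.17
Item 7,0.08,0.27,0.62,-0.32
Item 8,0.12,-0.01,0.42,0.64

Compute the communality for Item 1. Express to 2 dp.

h² = 0.22² + 0.29² + 0.06² + (-0.45)² = 0.0484 + 0.0841 + 0.0036 + 0.2025 = 0.3386

0.34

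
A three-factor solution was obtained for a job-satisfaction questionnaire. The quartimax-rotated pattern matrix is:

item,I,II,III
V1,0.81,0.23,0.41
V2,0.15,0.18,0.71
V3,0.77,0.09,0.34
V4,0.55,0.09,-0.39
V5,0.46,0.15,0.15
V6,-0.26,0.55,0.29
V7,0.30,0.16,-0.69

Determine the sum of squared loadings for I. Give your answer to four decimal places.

SS loadings for I = 0.81² + 0.15² + 0.77² + 0.55² + 0.46² + (-0.26)² + 0.30² = 0.6561 + 0.0225 + 0.5929 + 0.3025 + 0.2116 + 0.0676 + 0.0900 = 1.9432

1.9432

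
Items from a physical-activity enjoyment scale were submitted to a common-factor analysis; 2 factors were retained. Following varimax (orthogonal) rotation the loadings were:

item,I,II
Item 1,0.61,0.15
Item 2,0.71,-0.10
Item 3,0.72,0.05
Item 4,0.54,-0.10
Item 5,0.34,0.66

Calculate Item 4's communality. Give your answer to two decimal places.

0.30

h² = 0.54² + (-0.10)² = 0.2916 + 0.0100 = 0.3016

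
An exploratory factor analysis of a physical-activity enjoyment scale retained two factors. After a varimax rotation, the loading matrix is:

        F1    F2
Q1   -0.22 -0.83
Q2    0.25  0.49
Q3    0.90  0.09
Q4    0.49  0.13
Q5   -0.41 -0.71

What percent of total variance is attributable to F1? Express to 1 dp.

SS loadings for F1 = (-0.22)² + 0.25² + 0.90² + 0.49² + (-0.41)² = 1.3291
With 5 standardized items, total variance = 5. Proportion = 1.3291/5 = 0.2658 → 26.58%.

26.6%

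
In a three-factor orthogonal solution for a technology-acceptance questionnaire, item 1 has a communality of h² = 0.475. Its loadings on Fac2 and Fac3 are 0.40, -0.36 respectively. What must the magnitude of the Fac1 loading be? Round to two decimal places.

Under orthogonal rotation h² = Σλ², so λ_Fac1² = h² − (0.2896) = 0.475 − 0.2896 = 0.1854.
|λ| = √0.1854 = 0.4306.

0.43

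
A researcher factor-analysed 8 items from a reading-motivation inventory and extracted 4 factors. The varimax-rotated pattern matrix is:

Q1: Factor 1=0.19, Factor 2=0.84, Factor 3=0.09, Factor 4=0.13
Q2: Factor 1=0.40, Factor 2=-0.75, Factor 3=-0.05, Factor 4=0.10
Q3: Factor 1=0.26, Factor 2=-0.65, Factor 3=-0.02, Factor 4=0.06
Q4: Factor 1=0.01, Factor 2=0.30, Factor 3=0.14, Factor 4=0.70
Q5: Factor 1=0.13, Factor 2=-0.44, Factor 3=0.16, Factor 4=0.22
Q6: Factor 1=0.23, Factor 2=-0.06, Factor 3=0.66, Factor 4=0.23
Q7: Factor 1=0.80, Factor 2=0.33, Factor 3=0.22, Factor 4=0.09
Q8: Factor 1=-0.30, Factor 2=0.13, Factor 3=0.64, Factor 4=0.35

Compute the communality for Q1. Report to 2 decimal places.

0.77

h² = 0.19² + 0.84² + 0.09² + 0.13² = 0.0361 + 0.7056 + 0.0081 + 0.0169 = 0.7667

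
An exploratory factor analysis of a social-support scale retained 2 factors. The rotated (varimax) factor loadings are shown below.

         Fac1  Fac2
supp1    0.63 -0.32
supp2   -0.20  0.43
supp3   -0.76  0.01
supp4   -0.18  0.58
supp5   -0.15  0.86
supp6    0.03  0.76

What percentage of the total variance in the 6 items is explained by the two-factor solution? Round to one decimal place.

Communalities: 0.4993, 0.2249, 0.5777, 0.3688, 0.7621, 0.5785; Σh² = 3.0113.
Total variance with 6 standardized items is 6, so the solution explains 3.0113/6 = 0.5019 = 50.19%.

50.2%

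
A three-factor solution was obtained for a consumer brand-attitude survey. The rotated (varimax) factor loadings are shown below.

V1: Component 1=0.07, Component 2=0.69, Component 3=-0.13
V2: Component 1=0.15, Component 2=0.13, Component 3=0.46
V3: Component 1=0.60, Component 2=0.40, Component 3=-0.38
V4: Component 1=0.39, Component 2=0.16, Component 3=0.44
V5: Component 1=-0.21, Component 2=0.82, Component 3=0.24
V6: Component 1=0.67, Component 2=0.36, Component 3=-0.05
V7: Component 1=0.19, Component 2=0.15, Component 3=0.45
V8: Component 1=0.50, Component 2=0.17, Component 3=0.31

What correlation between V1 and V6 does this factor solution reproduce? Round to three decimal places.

0.302

r̂ = Σ λ_i·λ_j across factors = (0.07)(0.67) + (0.69)(0.36) + (-0.13)(-0.05)
  = +0.0469 +0.2484 +0.0065 = 0.3018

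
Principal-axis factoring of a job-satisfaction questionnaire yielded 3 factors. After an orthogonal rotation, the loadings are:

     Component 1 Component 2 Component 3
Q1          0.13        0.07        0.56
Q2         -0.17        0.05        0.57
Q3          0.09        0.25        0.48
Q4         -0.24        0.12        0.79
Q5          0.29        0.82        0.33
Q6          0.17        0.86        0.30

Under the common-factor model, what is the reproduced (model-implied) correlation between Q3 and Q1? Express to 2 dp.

r̂ = Σ λ_i·λ_j across factors = (0.09)(0.13) + (0.25)(0.07) + (0.48)(0.56)
  = +0.0117 +0.0175 +0.2688 = 0.2980

0.30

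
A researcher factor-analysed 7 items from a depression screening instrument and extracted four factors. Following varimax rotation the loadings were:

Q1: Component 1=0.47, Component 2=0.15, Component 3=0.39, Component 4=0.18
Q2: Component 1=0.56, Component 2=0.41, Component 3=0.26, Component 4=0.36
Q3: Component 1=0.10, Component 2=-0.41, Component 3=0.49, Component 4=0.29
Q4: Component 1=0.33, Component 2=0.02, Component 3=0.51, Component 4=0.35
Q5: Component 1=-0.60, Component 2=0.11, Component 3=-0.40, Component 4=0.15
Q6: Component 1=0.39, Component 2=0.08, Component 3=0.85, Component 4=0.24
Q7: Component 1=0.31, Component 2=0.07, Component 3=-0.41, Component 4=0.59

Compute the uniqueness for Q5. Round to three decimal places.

0.445

h² = (-0.60)² + 0.11² + (-0.40)² + 0.15² = 0.3600 + 0.0121 + 0.1600 + 0.0225 = 0.5546
Uniqueness u² = 1 − h² = 1 − 0.5546 = 0.4454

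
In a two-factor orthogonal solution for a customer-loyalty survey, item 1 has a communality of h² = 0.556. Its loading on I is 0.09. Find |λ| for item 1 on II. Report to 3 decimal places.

0.740

Under orthogonal rotation h² = Σλ², so λ_II² = h² − (0.0081) = 0.556 − 0.0081 = 0.5479.
|λ| = √0.5479 = 0.7402.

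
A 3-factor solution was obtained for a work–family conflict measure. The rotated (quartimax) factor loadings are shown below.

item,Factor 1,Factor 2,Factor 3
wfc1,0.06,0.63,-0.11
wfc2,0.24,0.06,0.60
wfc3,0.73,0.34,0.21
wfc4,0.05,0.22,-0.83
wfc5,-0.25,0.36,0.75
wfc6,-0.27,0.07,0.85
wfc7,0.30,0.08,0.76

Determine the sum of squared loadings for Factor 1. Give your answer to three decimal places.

0.822

SS loadings for Factor 1 = 0.06² + 0.24² + 0.73² + 0.05² + (-0.25)² + (-0.27)² + 0.30² = 0.0036 + 0.0576 + 0.5329 + 0.0025 + 0.0625 + 0.0729 + 0.0900 = 0.8220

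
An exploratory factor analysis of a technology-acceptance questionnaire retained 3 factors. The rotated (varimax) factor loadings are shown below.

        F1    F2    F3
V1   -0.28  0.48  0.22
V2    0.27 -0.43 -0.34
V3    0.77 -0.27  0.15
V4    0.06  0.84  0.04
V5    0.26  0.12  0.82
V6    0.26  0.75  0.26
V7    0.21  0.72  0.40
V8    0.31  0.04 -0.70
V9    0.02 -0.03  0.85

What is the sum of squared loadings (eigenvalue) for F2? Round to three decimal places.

SS loadings for F2 = 0.48² + (-0.43)² + (-0.27)² + 0.84² + 0.12² + 0.75² + 0.72² + 0.04² + (-0.03)² = 0.2304 + 0.1849 + 0.0729 + 0.7056 + 0.0144 + 0.5625 + 0.5184 + 0.0016 + 0.0009 = 2.2916

2.292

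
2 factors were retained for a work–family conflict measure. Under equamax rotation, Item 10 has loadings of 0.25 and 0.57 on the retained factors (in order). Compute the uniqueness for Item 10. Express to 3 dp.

0.613

h² = 0.25² + 0.57² = 0.0625 + 0.3249 = 0.3874
Uniqueness u² = 1 − h² = 1 − 0.3874 = 0.6126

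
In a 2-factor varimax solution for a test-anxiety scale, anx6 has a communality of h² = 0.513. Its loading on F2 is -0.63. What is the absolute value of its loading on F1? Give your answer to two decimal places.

0.34

Under orthogonal rotation h² = Σλ², so λ_F1² = h² − (0.3969) = 0.513 − 0.3969 = 0.1161.
|λ| = √0.1161 = 0.3407.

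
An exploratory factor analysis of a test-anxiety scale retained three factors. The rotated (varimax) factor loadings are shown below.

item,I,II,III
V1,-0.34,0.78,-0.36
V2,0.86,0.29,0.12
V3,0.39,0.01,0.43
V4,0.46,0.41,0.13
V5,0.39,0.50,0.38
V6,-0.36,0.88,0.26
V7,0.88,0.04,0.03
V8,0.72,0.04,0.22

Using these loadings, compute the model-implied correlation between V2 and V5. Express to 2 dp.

r̂ = Σ λ_i·λ_j across factors = (0.86)(0.39) + (0.29)(0.50) + (0.12)(0.38)
  = +0.3354 +0.1450 +0.0456 = 0.5260

0.53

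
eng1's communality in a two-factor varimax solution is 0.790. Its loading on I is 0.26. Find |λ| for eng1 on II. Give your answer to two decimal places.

0.85

Under orthogonal rotation h² = Σλ², so λ_II² = h² − (0.0676) = 0.790 − 0.0676 = 0.7224.
|λ| = √0.7224 = 0.8499.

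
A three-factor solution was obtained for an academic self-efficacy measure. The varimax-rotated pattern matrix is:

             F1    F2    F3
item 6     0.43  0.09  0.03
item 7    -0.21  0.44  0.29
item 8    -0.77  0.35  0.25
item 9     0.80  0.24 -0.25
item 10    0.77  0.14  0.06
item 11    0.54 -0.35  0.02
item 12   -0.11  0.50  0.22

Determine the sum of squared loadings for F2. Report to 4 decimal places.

SS loadings for F2 = 0.09² + 0.44² + 0.35² + 0.24² + 0.14² + (-0.35)² + 0.50² = 0.0081 + 0.1936 + 0.1225 + 0.0576 + 0.0196 + 0.1225 + 0.2500 = 0.7739

0.7739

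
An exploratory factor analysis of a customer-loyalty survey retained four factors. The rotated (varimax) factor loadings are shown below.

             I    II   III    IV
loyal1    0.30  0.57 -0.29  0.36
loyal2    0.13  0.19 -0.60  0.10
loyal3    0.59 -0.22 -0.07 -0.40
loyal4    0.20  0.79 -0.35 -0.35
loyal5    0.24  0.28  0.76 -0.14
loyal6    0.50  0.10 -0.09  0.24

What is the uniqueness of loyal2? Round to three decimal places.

h² = 0.13² + 0.19² + (-0.60)² + 0.10² = 0.0169 + 0.0361 + 0.3600 + 0.0100 = 0.4230
Uniqueness u² = 1 − h² = 1 − 0.4230 = 0.5770

0.577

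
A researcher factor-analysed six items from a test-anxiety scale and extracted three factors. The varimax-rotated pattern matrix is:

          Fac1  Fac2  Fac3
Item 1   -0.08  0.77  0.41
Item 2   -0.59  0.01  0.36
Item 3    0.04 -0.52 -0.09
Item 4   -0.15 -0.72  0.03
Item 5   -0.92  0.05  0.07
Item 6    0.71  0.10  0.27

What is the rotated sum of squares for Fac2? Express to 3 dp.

SS loadings for Fac2 = 0.77² + 0.01² + (-0.52)² + (-0.72)² + 0.05² + 0.10² = 0.5929 + 0.0001 + 0.2704 + 0.5184 + 0.0025 + 0.0100 = 1.3943

1.394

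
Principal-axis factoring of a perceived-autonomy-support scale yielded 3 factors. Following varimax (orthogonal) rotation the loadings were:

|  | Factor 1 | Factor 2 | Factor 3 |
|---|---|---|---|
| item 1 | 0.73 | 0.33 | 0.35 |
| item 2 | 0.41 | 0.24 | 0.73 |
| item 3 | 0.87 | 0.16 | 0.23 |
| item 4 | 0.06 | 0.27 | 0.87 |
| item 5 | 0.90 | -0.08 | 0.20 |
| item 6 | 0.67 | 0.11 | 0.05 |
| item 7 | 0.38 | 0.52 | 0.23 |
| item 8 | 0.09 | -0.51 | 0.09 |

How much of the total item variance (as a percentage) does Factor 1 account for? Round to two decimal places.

35.91%

SS loadings for Factor 1 = 0.73² + 0.41² + 0.87² + 0.06² + 0.90² + 0.67² + 0.38² + 0.09² = 2.8729
With 8 standardized items, total variance = 8. Proportion = 2.8729/8 = 0.3591 → 35.91%.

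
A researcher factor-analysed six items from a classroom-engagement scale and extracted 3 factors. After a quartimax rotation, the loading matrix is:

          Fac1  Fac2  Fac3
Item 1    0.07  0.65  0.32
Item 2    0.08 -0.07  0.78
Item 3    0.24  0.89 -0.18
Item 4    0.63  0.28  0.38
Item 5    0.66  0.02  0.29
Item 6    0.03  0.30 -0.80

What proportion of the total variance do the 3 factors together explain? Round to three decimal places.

SS loadings by factor: 0.9023, 1.3883, 1.6117; total = 3.9023.
Total variance with 6 standardized items is 6, so the solution explains 3.9023/6 = 0.6504.

0.650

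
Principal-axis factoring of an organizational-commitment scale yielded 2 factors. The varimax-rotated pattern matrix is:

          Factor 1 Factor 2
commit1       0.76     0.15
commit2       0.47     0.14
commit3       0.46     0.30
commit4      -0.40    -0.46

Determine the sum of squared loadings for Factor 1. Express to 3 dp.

SS loadings for Factor 1 = 0.76² + 0.47² + 0.46² + (-0.40)² = 0.5776 + 0.2209 + 0.2116 + 0.1600 = 1.1701

1.170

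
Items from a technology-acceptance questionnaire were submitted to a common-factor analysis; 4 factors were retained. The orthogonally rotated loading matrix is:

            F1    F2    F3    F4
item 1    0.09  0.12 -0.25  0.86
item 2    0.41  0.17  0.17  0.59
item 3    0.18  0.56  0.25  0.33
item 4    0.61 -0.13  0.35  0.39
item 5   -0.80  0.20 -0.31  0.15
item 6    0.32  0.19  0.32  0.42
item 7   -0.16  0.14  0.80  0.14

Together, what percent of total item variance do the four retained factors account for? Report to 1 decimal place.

64.3%

SS loadings by factor: 1.3487, 0.4695, 1.1149, 1.5672; total = 4.5003.
Total variance with 7 standardized items is 7, so the solution explains 4.5003/7 = 0.6429 = 64.29%.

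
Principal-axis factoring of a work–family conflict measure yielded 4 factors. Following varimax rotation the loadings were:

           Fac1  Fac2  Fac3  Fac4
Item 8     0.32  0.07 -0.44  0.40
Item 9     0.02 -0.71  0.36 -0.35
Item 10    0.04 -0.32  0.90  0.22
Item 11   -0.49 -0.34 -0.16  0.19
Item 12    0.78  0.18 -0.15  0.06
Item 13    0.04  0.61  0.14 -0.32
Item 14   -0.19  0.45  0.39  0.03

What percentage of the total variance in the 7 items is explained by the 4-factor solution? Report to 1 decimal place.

SS loadings by factor: 0.9906, 1.3340, 1.3530, 0.4739; total = 4.1515.
Total variance with 7 standardized items is 7, so the solution explains 4.1515/7 = 0.5931 = 59.31%.

59.3%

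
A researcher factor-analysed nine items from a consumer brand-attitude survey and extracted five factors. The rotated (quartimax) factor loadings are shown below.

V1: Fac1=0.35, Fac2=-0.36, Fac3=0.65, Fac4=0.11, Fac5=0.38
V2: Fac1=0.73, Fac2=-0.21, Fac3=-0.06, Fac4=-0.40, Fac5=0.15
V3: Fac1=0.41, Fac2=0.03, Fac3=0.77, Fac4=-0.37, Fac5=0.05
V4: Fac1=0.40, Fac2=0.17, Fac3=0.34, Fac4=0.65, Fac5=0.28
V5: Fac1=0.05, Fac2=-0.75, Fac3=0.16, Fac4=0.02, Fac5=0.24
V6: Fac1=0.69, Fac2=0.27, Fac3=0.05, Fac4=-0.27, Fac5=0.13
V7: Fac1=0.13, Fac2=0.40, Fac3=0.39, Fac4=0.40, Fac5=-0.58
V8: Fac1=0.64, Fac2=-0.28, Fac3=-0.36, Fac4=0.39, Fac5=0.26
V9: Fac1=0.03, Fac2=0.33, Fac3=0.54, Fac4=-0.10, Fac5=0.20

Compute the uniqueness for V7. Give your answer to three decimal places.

0.175

h² = 0.13² + 0.40² + 0.39² + 0.40² + (-0.58)² = 0.0169 + 0.1600 + 0.1521 + 0.1600 + 0.3364 = 0.8254
Uniqueness u² = 1 − h² = 1 − 0.8254 = 0.1746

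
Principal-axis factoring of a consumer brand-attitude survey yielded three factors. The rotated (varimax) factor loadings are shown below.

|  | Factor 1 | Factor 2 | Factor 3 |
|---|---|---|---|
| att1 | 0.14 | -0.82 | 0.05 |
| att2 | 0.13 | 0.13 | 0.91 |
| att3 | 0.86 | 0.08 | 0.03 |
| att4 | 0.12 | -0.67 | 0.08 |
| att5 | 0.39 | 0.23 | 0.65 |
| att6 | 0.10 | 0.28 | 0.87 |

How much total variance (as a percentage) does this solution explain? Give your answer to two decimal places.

70.76%

Communalities: 0.6945, 0.8619, 0.7469, 0.4697, 0.6275, 0.8453; Σh² = 4.2458.
Total variance with 6 standardized items is 6, so the solution explains 4.2458/6 = 0.7076 = 70.76%.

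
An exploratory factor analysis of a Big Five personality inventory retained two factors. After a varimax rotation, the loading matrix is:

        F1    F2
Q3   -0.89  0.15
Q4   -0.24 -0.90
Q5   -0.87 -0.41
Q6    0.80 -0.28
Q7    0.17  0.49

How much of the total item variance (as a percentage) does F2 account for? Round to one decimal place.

SS loadings for F2 = 0.15² + (-0.90)² + (-0.41)² + (-0.28)² + 0.49² = 1.3191
With 5 standardized items, total variance = 5. Proportion = 1.3191/5 = 0.2638 → 26.38%.

26.4%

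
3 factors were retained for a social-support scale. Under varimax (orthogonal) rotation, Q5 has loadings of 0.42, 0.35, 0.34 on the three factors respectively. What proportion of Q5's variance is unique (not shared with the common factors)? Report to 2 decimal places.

h² = 0.42² + 0.35² + 0.34² = 0.1764 + 0.1225 + 0.1156 = 0.4145
Uniqueness u² = 1 − h² = 1 − 0.4145 = 0.5855

0.59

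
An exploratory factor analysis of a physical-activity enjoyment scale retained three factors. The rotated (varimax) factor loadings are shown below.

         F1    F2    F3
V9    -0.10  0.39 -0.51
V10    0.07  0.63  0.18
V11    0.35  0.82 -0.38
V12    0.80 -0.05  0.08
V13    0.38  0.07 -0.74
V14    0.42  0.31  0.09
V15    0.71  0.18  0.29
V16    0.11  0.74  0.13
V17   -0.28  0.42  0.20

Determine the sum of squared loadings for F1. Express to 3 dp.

1.693

SS loadings for F1 = (-0.10)² + 0.07² + 0.35² + 0.80² + 0.38² + 0.42² + 0.71² + 0.11² + (-0.28)² = 0.0100 + 0.0049 + 0.1225 + 0.6400 + 0.1444 + 0.1764 + 0.5041 + 0.0121 + 0.0784 = 1.6928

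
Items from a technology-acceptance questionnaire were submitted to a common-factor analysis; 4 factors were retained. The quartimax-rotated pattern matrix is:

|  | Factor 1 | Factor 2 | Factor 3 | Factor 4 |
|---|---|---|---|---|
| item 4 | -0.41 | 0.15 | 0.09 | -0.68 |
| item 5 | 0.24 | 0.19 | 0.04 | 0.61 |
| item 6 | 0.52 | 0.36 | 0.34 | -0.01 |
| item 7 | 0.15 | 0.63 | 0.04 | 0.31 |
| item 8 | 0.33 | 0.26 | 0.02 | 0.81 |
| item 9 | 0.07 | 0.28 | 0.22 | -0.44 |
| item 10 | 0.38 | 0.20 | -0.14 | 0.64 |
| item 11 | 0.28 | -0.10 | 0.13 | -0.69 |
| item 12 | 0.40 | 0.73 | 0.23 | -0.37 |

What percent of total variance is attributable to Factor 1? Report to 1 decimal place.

11.3%

SS loadings for Factor 1 = (-0.41)² + 0.24² + 0.52² + 0.15² + 0.33² + 0.07² + 0.38² + 0.28² + 0.40² = 1.0152
With 9 standardized items, total variance = 9. Proportion = 1.0152/9 = 0.1128 → 11.28%.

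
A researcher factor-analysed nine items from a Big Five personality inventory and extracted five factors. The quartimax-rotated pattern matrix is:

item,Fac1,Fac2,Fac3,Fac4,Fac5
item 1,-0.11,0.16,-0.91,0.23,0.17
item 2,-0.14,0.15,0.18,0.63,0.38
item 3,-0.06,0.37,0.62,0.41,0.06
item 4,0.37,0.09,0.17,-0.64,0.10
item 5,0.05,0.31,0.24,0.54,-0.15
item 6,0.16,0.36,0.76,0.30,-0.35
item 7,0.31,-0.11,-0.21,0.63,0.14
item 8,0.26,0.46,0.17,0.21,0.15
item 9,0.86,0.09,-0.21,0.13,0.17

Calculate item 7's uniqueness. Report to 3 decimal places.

h² = 0.31² + (-0.11)² + (-0.21)² + 0.63² + 0.14² = 0.0961 + 0.0121 + 0.0441 + 0.3969 + 0.0196 = 0.5688
Uniqueness u² = 1 − h² = 1 − 0.5688 = 0.4312

0.431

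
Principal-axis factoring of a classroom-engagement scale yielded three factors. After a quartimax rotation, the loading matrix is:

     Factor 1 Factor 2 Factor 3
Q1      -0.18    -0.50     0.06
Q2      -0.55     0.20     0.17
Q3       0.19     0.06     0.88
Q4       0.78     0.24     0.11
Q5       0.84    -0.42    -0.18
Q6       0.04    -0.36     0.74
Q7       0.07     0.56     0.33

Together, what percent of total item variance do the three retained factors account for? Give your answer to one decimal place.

59.6%

Communalities: 0.2860, 0.3714, 0.8141, 0.6781, 0.9144, 0.6788, 0.4274; Σh² = 4.1702.
Total variance with 7 standardized items is 7, so the solution explains 4.1702/7 = 0.5957 = 59.57%.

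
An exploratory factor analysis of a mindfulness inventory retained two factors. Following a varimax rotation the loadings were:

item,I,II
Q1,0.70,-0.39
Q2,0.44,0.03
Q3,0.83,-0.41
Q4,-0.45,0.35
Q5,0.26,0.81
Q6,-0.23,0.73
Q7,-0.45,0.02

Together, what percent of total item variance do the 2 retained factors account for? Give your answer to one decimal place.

SS loadings by factor: 1.8980, 1.6330; total = 3.5310.
Total variance with 7 standardized items is 7, so the solution explains 3.5310/7 = 0.5044 = 50.44%.

50.4%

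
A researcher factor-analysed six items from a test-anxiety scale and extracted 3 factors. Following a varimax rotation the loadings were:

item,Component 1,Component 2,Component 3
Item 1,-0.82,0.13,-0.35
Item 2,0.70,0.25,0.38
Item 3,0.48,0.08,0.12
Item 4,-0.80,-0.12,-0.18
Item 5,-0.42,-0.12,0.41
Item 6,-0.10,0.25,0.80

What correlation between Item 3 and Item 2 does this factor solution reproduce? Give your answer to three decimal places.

r̂ = Σ λ_i·λ_j across factors = (0.48)(0.70) + (0.08)(0.25) + (0.12)(0.38)
  = +0.3360 +0.0200 +0.0456 = 0.4016

0.402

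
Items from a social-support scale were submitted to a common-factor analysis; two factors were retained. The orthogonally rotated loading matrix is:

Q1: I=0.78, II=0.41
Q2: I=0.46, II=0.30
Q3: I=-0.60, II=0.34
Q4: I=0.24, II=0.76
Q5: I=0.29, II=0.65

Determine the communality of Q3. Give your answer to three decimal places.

0.476

h² = (-0.60)² + 0.34² = 0.3600 + 0.1156 = 0.4756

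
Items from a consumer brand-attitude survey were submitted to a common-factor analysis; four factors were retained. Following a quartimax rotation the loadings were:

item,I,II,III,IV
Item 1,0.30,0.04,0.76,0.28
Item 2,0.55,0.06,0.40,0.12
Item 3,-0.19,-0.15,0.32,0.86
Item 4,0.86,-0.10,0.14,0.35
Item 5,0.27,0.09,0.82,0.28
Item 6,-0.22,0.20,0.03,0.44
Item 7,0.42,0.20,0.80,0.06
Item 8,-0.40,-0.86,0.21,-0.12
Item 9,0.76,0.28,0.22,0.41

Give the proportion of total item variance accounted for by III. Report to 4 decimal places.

SS loadings for III = 0.76² + 0.40² + 0.32² + 0.14² + 0.82² + 0.03² + 0.80² + 0.21² + 0.22² = 2.2654
Proportion of variance = 2.2654 / 9 = 0.2517.

0.2517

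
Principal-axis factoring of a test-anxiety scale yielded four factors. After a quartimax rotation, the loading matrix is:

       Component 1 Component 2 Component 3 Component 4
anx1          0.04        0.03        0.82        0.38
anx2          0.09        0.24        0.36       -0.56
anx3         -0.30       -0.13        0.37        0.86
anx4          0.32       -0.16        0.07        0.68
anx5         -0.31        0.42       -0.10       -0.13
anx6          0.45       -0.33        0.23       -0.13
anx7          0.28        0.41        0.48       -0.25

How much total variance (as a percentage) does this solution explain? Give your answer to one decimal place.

59.0%

SS loadings by factor: 0.5791, 0.5544, 1.2371, 1.7563; total = 4.1269.
Total variance with 7 standardized items is 7, so the solution explains 4.1269/7 = 0.5896 = 58.96%.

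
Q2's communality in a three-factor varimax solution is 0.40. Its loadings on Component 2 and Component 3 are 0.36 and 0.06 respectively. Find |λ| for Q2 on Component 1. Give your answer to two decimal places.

0.52

Under orthogonal rotation h² = Σλ², so λ_Component 1² = h² − (0.1332) = 0.40 − 0.1332 = 0.2668.
|λ| = √0.2668 = 0.5165.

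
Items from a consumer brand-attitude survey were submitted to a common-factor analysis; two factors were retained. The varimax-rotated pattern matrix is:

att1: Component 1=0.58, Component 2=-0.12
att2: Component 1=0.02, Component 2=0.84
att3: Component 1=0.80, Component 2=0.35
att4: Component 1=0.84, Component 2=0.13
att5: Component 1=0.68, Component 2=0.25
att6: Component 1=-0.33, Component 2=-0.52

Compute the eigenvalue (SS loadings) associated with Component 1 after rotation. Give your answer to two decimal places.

SS loadings for Component 1 = 0.58² + 0.02² + 0.80² + 0.84² + 0.68² + (-0.33)² = 0.3364 + 0.0004 + 0.6400 + 0.7056 + 0.4624 + 0.1089 = 2.2537

2.25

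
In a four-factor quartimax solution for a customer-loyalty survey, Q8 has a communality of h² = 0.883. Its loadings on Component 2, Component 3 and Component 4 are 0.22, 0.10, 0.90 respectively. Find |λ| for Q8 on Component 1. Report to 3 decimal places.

Under orthogonal rotation h² = Σλ², so λ_Component 1² = h² − (0.8684) = 0.883 − 0.8684 = 0.0146.
|λ| = √0.0146 = 0.1208.

0.121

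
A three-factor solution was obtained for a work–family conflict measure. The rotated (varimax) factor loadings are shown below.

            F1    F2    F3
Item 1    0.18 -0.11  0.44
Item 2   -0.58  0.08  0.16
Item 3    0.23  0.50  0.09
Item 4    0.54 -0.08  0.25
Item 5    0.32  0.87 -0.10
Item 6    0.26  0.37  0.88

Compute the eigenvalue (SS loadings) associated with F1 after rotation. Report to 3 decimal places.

SS loadings for F1 = 0.18² + (-0.58)² + 0.23² + 0.54² + 0.32² + 0.26² = 0.0324 + 0.3364 + 0.0529 + 0.2916 + 0.1024 + 0.0676 = 0.8833

0.883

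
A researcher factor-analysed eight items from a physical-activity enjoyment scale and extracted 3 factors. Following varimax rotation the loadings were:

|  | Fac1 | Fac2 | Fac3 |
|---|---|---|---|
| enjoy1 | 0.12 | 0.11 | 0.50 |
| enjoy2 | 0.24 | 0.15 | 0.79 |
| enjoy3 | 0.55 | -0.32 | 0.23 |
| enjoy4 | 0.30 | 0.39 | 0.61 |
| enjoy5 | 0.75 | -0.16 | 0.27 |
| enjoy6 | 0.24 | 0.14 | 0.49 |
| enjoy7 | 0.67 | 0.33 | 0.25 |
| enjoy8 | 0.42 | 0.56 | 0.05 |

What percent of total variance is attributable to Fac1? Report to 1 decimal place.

21.4%

SS loadings for Fac1 = 0.12² + 0.24² + 0.55² + 0.30² + 0.75² + 0.24² + 0.67² + 0.42² = 1.7099
With 8 standardized items, total variance = 8. Proportion = 1.7099/8 = 0.2137 → 21.37%.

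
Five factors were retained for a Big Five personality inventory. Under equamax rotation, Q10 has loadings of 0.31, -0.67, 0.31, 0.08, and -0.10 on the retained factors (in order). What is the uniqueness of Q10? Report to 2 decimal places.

h² = 0.31² + (-0.67)² + 0.31² + 0.08² + (-0.10)² = 0.0961 + 0.4489 + 0.0961 + 0.0064 + 0.0100 = 0.6575
Uniqueness u² = 1 − h² = 1 − 0.6575 = 0.3425

0.34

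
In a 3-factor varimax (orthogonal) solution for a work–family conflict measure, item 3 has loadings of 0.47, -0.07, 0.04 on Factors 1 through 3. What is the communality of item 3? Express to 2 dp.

h² = 0.47² + (-0.07)² + 0.04² = 0.2209 + 0.0049 + 0.0016 = 0.2274

0.23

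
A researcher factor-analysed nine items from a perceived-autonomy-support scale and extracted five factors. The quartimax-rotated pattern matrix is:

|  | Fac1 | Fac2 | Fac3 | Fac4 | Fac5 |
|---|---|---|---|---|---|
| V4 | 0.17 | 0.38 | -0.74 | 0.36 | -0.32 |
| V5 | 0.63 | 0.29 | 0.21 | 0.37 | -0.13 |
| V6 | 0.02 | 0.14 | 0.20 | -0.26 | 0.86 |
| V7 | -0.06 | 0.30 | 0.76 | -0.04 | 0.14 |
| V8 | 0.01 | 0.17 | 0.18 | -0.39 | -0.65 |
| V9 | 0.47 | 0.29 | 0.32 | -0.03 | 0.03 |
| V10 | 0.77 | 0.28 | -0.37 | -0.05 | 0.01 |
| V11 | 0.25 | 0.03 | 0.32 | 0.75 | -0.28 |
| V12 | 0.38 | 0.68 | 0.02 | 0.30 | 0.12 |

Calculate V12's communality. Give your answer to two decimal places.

0.71

h² = 0.38² + 0.68² + 0.02² + 0.30² + 0.12² = 0.1444 + 0.4624 + 0.0004 + 0.0900 + 0.0144 = 0.7116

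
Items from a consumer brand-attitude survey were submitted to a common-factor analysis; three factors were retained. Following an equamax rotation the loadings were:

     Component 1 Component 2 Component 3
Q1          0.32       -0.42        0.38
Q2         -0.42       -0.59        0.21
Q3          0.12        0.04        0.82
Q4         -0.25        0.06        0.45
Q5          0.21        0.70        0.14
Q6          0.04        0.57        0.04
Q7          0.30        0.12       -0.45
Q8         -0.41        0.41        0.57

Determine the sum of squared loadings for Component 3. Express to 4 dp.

SS loadings for Component 3 = 0.38² + 0.21² + 0.82² + 0.45² + 0.14² + 0.04² + (-0.45)² + 0.57² = 0.1444 + 0.0441 + 0.6724 + 0.2025 + 0.0196 + 0.0016 + 0.2025 + 0.3249 = 1.6120

1.6120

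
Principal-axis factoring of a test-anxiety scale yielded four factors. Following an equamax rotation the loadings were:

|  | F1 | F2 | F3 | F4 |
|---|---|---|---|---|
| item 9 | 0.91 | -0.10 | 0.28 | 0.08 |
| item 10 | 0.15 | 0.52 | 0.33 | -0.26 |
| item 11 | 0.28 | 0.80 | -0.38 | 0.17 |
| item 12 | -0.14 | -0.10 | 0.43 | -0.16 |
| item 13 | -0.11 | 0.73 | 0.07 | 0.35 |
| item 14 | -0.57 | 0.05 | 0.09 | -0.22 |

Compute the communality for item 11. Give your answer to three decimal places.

h² = 0.28² + 0.80² + (-0.38)² + 0.17² = 0.0784 + 0.6400 + 0.1444 + 0.0289 = 0.8917

0.892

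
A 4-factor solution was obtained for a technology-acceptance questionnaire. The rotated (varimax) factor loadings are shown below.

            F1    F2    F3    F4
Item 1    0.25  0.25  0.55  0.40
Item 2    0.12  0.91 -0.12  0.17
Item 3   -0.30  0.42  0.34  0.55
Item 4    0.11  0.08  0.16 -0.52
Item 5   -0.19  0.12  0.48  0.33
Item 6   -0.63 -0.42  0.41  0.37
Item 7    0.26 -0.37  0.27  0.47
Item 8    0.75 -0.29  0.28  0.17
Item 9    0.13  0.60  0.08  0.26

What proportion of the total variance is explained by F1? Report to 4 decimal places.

SS loadings for F1 = 0.25² + 0.12² + (-0.30)² + 0.11² + (-0.19)² + (-0.63)² + 0.26² + 0.75² + 0.13² = 1.2590
Proportion of variance = 1.2590 / 9 = 0.1399.

0.1399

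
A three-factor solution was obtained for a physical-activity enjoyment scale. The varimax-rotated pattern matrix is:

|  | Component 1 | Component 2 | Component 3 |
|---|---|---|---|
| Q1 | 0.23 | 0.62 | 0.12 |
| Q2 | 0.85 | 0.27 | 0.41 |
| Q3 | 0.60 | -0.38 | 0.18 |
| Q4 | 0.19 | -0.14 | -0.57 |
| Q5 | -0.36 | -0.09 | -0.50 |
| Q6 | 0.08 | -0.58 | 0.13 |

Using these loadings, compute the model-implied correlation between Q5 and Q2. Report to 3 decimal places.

-0.535

r̂ = Σ λ_i·λ_j across factors = (-0.36)(0.85) + (-0.09)(0.27) + (-0.50)(0.41)
  = -0.3060 -0.0243 -0.2050 = -0.5353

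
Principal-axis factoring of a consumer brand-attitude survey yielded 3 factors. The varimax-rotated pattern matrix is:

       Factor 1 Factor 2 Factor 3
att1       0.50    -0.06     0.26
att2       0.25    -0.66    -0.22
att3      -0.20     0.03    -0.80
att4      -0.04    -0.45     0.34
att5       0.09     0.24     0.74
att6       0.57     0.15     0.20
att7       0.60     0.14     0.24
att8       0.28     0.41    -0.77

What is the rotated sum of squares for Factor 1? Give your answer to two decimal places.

1.13

SS loadings for Factor 1 = 0.50² + 0.25² + (-0.20)² + (-0.04)² + 0.09² + 0.57² + 0.60² + 0.28² = 0.2500 + 0.0625 + 0.0400 + 0.0016 + 0.0081 + 0.3249 + 0.3600 + 0.0784 = 1.1255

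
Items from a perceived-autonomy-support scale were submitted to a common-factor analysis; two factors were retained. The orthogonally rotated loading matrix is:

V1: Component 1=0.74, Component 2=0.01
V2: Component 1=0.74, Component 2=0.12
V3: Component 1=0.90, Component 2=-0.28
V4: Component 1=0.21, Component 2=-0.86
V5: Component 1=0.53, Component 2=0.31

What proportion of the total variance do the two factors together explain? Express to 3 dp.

0.632

Communalities: 0.5477, 0.5620, 0.8884, 0.7837, 0.3770; Σh² = 3.1588.
Total variance with 5 standardized items is 5, so the solution explains 3.1588/5 = 0.6318.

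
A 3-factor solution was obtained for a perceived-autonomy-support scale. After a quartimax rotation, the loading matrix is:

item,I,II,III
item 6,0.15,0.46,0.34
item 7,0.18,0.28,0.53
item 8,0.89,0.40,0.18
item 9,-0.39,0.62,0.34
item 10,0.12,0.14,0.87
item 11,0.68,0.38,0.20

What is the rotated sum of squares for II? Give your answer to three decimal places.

0.998

SS loadings for II = 0.46² + 0.28² + 0.40² + 0.62² + 0.14² + 0.38² = 0.2116 + 0.0784 + 0.1600 + 0.3844 + 0.0196 + 0.1444 = 0.9984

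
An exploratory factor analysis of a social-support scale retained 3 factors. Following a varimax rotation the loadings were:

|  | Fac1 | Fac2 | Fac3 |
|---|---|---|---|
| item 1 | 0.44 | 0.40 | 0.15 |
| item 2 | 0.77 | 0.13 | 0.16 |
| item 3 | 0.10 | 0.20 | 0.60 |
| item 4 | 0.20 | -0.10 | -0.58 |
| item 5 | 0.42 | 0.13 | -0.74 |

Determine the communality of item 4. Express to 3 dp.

h² = 0.20² + (-0.10)² + (-0.58)² = 0.0400 + 0.0100 + 0.3364 = 0.3864

0.386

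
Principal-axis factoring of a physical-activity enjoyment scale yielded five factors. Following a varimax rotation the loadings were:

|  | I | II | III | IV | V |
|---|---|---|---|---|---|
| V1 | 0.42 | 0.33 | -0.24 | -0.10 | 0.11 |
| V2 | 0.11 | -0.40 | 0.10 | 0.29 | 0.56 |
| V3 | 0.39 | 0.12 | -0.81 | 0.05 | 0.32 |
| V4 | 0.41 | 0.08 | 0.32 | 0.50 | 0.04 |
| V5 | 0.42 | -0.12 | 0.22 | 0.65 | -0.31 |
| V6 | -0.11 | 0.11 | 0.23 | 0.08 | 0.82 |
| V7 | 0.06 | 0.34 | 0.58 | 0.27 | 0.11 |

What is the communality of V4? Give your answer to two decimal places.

0.53

h² = 0.41² + 0.08² + 0.32² + 0.50² + 0.04² = 0.1681 + 0.0064 + 0.1024 + 0.2500 + 0.0016 = 0.5285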